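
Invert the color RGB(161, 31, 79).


Invert: (255-R, 255-G, 255-B)
R: 255-161 = 94
G: 255-31 = 224
B: 255-79 = 176
= RGB(94, 224, 176)


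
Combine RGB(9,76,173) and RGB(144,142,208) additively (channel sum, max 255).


Additive: each channel = min(255, C₁+C₂)
R: 9+144 = 153 → 153
G: 76+142 = 218 → 218
B: 173+208 = 381 → 255
= RGB(153, 218, 255)


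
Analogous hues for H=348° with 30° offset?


Base hue: 348°
Left analog: (348 - 30) mod 360 = 318°
Right analog: (348 + 30) mod 360 = 18°
Analogous hues = 318° and 18°


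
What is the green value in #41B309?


Color: #41B309
R = 41 = 65
G = B3 = 179
B = 09 = 9
Green = 179


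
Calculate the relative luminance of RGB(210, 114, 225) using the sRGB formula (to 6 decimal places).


Linearize each channel (sRGB transfer function): c = v/255; c_lin = c/12.92 if c ≤ 0.04045, else ((c+0.055)/1.055)^2.4
  R: 210/255 ≈ 0.823529 > 0.04045 → ((0.823529+0.055)/1.055)^2.4 ≈ 0.644480
  G: 114/255 ≈ 0.447059 > 0.04045 → ((0.447059+0.055)/1.055)^2.4 ≈ 0.168269
  B: 225/255 ≈ 0.882353 > 0.04045 → ((0.882353+0.055)/1.055)^2.4 ≈ 0.752942
R_lin = 0.644480, G_lin = 0.168269, B_lin = 0.752942
L = 0.2126×R + 0.7152×G + 0.0722×B
L = 0.2126×0.644480 + 0.7152×0.168269 + 0.0722×0.752942
L ≈ 0.311725


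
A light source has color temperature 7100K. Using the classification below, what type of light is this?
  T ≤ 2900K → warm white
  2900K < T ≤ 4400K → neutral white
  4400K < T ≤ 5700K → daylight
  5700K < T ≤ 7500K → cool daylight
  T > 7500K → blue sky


Temperature: 7100K
5700K < 7100K ≤ 7500K → cool daylight
Classification: cool daylight


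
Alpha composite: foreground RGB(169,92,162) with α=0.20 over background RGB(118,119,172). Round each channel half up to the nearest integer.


C = α×F + (1-α)×B, with 1-α = 0.80
R: 0.20×169 + 0.80×118 = 33.80 + 94.40 = 128.20 → 128
G: 0.20×92 + 0.80×119 = 18.40 + 95.20 = 113.60 → 114
B: 0.20×162 + 0.80×172 = 32.40 + 137.60 = 170.00 → 170
= RGB(128, 114, 170)


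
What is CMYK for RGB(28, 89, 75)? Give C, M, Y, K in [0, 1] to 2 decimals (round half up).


R'=28/255≈0.1098, G'=89/255≈0.3490, B'=75/255≈0.2941
K = 1 - max(R',G',B') = 1 - 89/255 = 166/255 = 0.65098… → 0.65
(1-R'-K)/(1-K) simplifies to (max-R)/max with max = 89:
C = (89-28)/89 = 61/89 = 0.68539… → 0.69
M = (89-89)/89 = 0/89 = 0 → 0.00
Y = (89-75)/89 = 14/89 = 0.15730… → 0.16
= CMYK(0.69, 0.00, 0.16, 0.65)


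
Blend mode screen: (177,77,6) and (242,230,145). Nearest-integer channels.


Screen: C = 255 - (255-A)×(255-B)/255, rounded to nearest integer
R: 255 - (255-177)×(255-242)/255 = 255 - 1014/255 ≈ 255 - 3.976 = 251.024 → 251
G: 255 - (255-77)×(255-230)/255 = 255 - 4450/255 ≈ 255 - 17.451 = 237.549 → 238
B: 255 - (255-6)×(255-145)/255 = 255 - 27390/255 ≈ 255 - 107.412 = 147.588 → 148
= RGB(251, 238, 148)


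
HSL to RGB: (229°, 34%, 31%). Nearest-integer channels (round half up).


H=229°, S=0.34, L=0.31
C = (1-|2L-1|)×S = (1-|-0.38|)×0.34 = 0.2108
H' = H/60 = 229/60 ≈ 3.8167; X = C×(1-|H' mod 2 - 1|) ≈ 0.0386
m = L - C/2 = 0.31 - 0.1054 = 0.2046
Sector ⌊H'⌋ = 3 → (R',G',B') = (0.0, ≈0.0386, 0.2108)
RGB = ((R'+m)×255, (G'+m)×255, (B'+m)×255) = (52.173, 62.0279, 105.927)
Round half up → RGB(52, 62, 106)


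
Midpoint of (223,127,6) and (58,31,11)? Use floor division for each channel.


Midpoint: each channel = ⌊(C₁+C₂)/2⌋
R: ⌊(223+58)/2⌋ = 140
G: ⌊(127+31)/2⌋ = 79
B: ⌊(6+11)/2⌋ = 8
= RGB(140, 79, 8)


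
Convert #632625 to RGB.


63 → 99 (R)
26 → 38 (G)
25 → 37 (B)
= RGB(99, 38, 37)


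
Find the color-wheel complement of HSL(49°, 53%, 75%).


Complement = opposite side of color wheel = hue + 180°
H' = (49 + 180) mod 360 = 229°
S and L unchanged.
= HSL(229°, 53%, 75%)


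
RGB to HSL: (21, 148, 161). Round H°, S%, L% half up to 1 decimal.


Normalize: R'=21/255≈0.0824, G'=148/255≈0.5804, B'=161/255≈0.6314
Max=161/255, Min=21/255, Δ=Max-Min=140/255
L = (Max+Min)/2 = (161+21)/510 = 182/510 = 0.35686… → L = 35.7%
L ≤ 0.5 → S = Δ/(Max+Min) = 140/(161+21) = 140/182 = 0.76923… → S = 76.9%
(the 1/255 factors cancel in S and H, so raw channel differences can be used)
Max is B' → H = 60 × ((R-G)/Δ + 4) = 60 × ((21-148)/140 + 4)
  -127/140 + 4 = -0.9071… + 4 = 3.0928…
  H = 60 × 3.0928… = 185.571…° → H = 185.6°
= HSL(185.6°, 76.9%, 35.7%)


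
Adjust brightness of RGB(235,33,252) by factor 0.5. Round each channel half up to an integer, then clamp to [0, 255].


Multiply each channel by 0.5, round half up, clamp to [0, 255]
R: 235×0.5 = 117.5 → round → 118
G: 33×0.5 = 16.5 → round → 17
B: 252×0.5 = 126
= RGB(118, 17, 126)


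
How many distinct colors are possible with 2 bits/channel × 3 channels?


Total bits = 2 bits/channel × 3 channels = 6 bits
Distinct colors = 2^6
= 64 colors


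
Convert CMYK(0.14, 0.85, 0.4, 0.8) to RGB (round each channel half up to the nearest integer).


R = 255 × (1-C) × (1-K) = 255 × 0.86 × 0.20 = 43.86 → 44
G = 255 × (1-M) × (1-K) = 255 × 0.15 × 0.20 = 7.65 → 8
B = 255 × (1-Y) × (1-K) = 255 × 0.60 × 0.20 = 30.6 → 31
= RGB(44, 8, 31)


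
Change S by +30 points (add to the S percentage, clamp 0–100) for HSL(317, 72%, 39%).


Original S = 72%
Adjustment = +30 percentage points
New S = 72 + (30) = 102
Clamp to [0, 100] → 100
= HSL(317°, 100%, 39%)


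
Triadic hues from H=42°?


Triadic: equally spaced at 120° intervals
H1 = 42°
H2 = (42 + 120) mod 360 = 162°
H3 = (42 + 240) mod 360 = 282°
Triadic = 42°, 162°, 282°


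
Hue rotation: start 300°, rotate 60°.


New hue = (H + rotation) mod 360
New hue = (300 + 60) mod 360
= 360 mod 360
= 0°


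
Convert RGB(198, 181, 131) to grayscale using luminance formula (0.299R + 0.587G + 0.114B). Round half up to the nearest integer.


Gray = 0.299×R + 0.587×G + 0.114×B
Gray = 0.299×198 + 0.587×181 + 0.114×131
Gray = 59.202 + 106.247 + 14.934
Gray = 180.383 → round half up → 180
Gray = 180


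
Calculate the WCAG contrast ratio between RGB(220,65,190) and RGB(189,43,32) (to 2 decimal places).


Linearize each sRGB channel c=v/255: c/12.92 if c ≤ 0.04045 else ((c+0.055)/1.055)^2.4
L = 0.2126×R_lin + 0.7152×G_lin + 0.0722×B_lin
Color 1 (220,65,190):
  R=220: 220/255≈0.8627 > 0.04045 → ((0.8627+0.055)/1.055)^2.4 ≈ 0.71569
  G=65: 65/255≈0.2549 > 0.04045 → ((0.2549+0.055)/1.055)^2.4 ≈ 0.05286
  B=190: 190/255≈0.7451 > 0.04045 → ((0.7451+0.055)/1.055)^2.4 ≈ 0.51492
  L1 = 0.2126×0.71569 + 0.7152×0.05286 + 0.0722×0.51492 ≈ 0.22714
Color 2 (189,43,32):
  R=189: 189/255≈0.7412 > 0.04045 → ((0.7412+0.055)/1.055)^2.4 ≈ 0.50888
  G=43: 43/255≈0.1686 > 0.04045 → ((0.1686+0.055)/1.055)^2.4 ≈ 0.02416
  B=32: 32/255≈0.1255 > 0.04045 → ((0.1255+0.055)/1.055)^2.4 ≈ 0.01444
  L2 = 0.2126×0.50888 + 0.7152×0.02416 + 0.0722×0.01444 ≈ 0.12651
Lighter = 0.22714, Darker = 0.12651
Ratio = (L_lighter + 0.05) / (L_darker + 0.05)
Ratio = (0.22714 + 0.05) / (0.12651 + 0.05) = 0.27714 / 0.17651 ≈ 1.5701
Ratio ≈ 1.57:1


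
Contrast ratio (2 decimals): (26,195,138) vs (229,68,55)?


Linearize each sRGB channel c=v/255: c/12.92 if c ≤ 0.04045 else ((c+0.055)/1.055)^2.4
L = 0.2126×R_lin + 0.7152×G_lin + 0.0722×B_lin
Color 1 (26,195,138):
  R=26: 26/255≈0.1020 > 0.04045 → ((0.1020+0.055)/1.055)^2.4 ≈ 0.01033
  G=195: 195/255≈0.7647 > 0.04045 → ((0.7647+0.055)/1.055)^2.4 ≈ 0.54572
  B=138: 138/255≈0.5412 > 0.04045 → ((0.5412+0.055)/1.055)^2.4 ≈ 0.25415
  L1 = 0.2126×0.01033 + 0.7152×0.54572 + 0.0722×0.25415 ≈ 0.41085
Color 2 (229,68,55):
  R=229: 229/255≈0.8980 > 0.04045 → ((0.8980+0.055)/1.055)^2.4 ≈ 0.78354
  G=68: 68/255≈0.2667 > 0.04045 → ((0.2667+0.055)/1.055)^2.4 ≈ 0.05781
  B=55: 55/255≈0.2157 > 0.04045 → ((0.2157+0.055)/1.055)^2.4 ≈ 0.03820
  L2 = 0.2126×0.78354 + 0.7152×0.05781 + 0.0722×0.03820 ≈ 0.21068
Lighter = 0.41085, Darker = 0.21068
Ratio = (L_lighter + 0.05) / (L_darker + 0.05)
Ratio = (0.41085 + 0.05) / (0.21068 + 0.05) = 0.46085 / 0.26068 ≈ 1.7679
Ratio ≈ 1.77:1


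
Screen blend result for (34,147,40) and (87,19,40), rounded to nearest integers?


Screen: C = 255 - (255-A)×(255-B)/255, rounded to nearest integer
R: 255 - (255-34)×(255-87)/255 = 255 - 37128/255 ≈ 255 - 145.600 = 109.400 → 109
G: 255 - (255-147)×(255-19)/255 = 255 - 25488/255 ≈ 255 - 99.953 = 155.047 → 155
B: 255 - (255-40)×(255-40)/255 = 255 - 46225/255 ≈ 255 - 181.275 = 73.725 → 74
= RGB(109, 155, 74)


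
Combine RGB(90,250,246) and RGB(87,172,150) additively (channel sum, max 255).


Additive: each channel = min(255, C₁+C₂)
R: 90+87 = 177 → 177
G: 250+172 = 422 → 255
B: 246+150 = 396 → 255
= RGB(177, 255, 255)


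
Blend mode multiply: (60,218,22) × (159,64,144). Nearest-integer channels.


Multiply: C = A×B/255, rounded to nearest integer
R: 60×159/255 = 9540/255 ≈ 37.412 → 37
G: 218×64/255 = 13952/255 ≈ 54.714 → 55
B: 22×144/255 = 3168/255 ≈ 12.424 → 12
= RGB(37, 55, 12)


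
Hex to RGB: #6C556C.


6C → 108 (R)
55 → 85 (G)
6C → 108 (B)
= RGB(108, 85, 108)


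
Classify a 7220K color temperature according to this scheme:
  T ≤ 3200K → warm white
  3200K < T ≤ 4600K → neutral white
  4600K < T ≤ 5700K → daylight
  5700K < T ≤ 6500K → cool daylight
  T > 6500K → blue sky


Temperature: 7220K
7220K > 6500K → blue sky
Classification: blue sky


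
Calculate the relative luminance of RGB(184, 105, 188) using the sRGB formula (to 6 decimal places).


Linearize each channel (sRGB transfer function): c = v/255; c_lin = c/12.92 if c ≤ 0.04045, else ((c+0.055)/1.055)^2.4
  R: 184/255 ≈ 0.721569 > 0.04045 → ((0.721569+0.055)/1.055)^2.4 ≈ 0.479320
  G: 105/255 ≈ 0.411765 > 0.04045 → ((0.411765+0.055)/1.055)^2.4 ≈ 0.141263
  B: 188/255 ≈ 0.737255 > 0.04045 → ((0.737255+0.055)/1.055)^2.4 ≈ 0.502886
R_lin = 0.479320, G_lin = 0.141263, B_lin = 0.502886
L = 0.2126×R + 0.7152×G + 0.0722×B
L = 0.2126×0.479320 + 0.7152×0.141263 + 0.0722×0.502886
L ≈ 0.239243


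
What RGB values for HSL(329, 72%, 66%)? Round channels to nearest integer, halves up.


H=329°, S=0.72, L=0.66
C = (1-|2L-1|)×S = (1-|0.32|)×0.72 = 0.4896
H' = H/60 = 329/60 ≈ 5.4833; X = C×(1-|H' mod 2 - 1|) = 0.25296
m = L - C/2 = 0.66 - 0.2448 = 0.4152
Sector ⌊H'⌋ = 5 → (R',G',B') = (0.4896, 0.0, 0.25296)
RGB = ((R'+m)×255, (G'+m)×255, (B'+m)×255) = (230.724, 105.876, 170.3808)
Round half up → RGB(231, 106, 170)


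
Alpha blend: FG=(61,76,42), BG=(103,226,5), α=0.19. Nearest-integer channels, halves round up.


C = α×F + (1-α)×B, with 1-α = 0.81
R: 0.19×61 + 0.81×103 = 11.59 + 83.43 = 95.02 → 95
G: 0.19×76 + 0.81×226 = 14.44 + 183.06 = 197.50 → 198
B: 0.19×42 + 0.81×5 = 7.98 + 4.05 = 12.03 → 12
= RGB(95, 198, 12)


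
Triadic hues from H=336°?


Triadic: equally spaced at 120° intervals
H1 = 336°
H2 = (336 + 120) mod 360 = 96°
H3 = (336 + 240) mod 360 = 216°
Triadic = 336°, 96°, 216°


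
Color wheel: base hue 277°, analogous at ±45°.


Base hue: 277°
Left analog: (277 - 45) mod 360 = 232°
Right analog: (277 + 45) mod 360 = 322°
Analogous hues = 232° and 322°


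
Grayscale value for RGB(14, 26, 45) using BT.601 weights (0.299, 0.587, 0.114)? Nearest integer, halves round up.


Gray = 0.299×R + 0.587×G + 0.114×B
Gray = 0.299×14 + 0.587×26 + 0.114×45
Gray = 4.186 + 15.262 + 5.130
Gray = 24.578 → round half up → 25
Gray = 25


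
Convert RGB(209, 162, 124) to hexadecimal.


R = 209 → D1 (hex)
G = 162 → A2 (hex)
B = 124 → 7C (hex)
Hex = #D1A27C


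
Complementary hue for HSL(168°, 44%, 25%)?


Complement = opposite side of color wheel = hue + 180°
H' = (168 + 180) mod 360 = 348°
S and L unchanged.
= HSL(348°, 44%, 25%)


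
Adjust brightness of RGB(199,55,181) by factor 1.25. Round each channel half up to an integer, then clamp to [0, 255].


Multiply each channel by 1.25, round half up, clamp to [0, 255]
R: 199×1.25 = 248.75 → round → 249
G: 55×1.25 = 68.75 → round → 69
B: 181×1.25 = 226.25 → round → 226
= RGB(249, 69, 226)


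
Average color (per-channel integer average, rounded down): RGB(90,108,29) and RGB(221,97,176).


Midpoint: each channel = ⌊(C₁+C₂)/2⌋
R: ⌊(90+221)/2⌋ = 155
G: ⌊(108+97)/2⌋ = 102
B: ⌊(29+176)/2⌋ = 102
= RGB(155, 102, 102)


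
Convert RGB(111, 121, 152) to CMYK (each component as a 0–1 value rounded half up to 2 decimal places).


R'=111/255≈0.4353, G'=121/255≈0.4745, B'=152/255≈0.5961
K = 1 - max(R',G',B') = 1 - 152/255 = 103/255 = 0.40392… → 0.40
(1-R'-K)/(1-K) simplifies to (max-R)/max with max = 152:
C = (152-111)/152 = 41/152 = 0.26973… → 0.27
M = (152-121)/152 = 31/152 = 0.20394… → 0.20
Y = (152-152)/152 = 0/152 = 0 → 0.00
= CMYK(0.27, 0.20, 0.00, 0.40)


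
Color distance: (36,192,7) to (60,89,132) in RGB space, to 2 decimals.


d = √[(R₁-R₂)² + (G₁-G₂)² + (B₁-B₂)²]
d = √[(36-60)² + (192-89)² + (7-132)²]
d = √[576 + 10609 + 15625]
d = √26810
d ≈ 163.74


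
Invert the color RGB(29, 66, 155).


Invert: (255-R, 255-G, 255-B)
R: 255-29 = 226
G: 255-66 = 189
B: 255-155 = 100
= RGB(226, 189, 100)


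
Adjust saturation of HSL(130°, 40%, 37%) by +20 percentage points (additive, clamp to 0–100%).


Original S = 40%
Adjustment = +20 percentage points
New S = 40 + (20) = 60
Clamp to [0, 100] → 60
= HSL(130°, 60%, 37%)


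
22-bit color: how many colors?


Colors = 2^bits = 2^22
= 4,194,304 colors


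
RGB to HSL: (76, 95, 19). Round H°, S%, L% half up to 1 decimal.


Normalize: R'=76/255≈0.2980, G'=95/255≈0.3725, B'=19/255≈0.0745
Max=95/255, Min=19/255, Δ=Max-Min=76/255
L = (Max+Min)/2 = (95+19)/510 = 114/510 = 0.22352… → L = 22.4%
L ≤ 0.5 → S = Δ/(Max+Min) = 76/(95+19) = 76/114 = 0.66666… → S = 66.7%
(the 1/255 factors cancel in S and H, so raw channel differences can be used)
Max is G' → H = 60 × ((B-R)/Δ + 2) = 60 × ((19-76)/76 + 2)
  -57/76 + 2 = -0.75 + 2 = 1.25
  H = 60 × 1.25 = 75° → H = 75.0°
= HSL(75.0°, 66.7%, 22.4%)


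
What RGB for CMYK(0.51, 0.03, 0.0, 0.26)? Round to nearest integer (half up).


R = 255 × (1-C) × (1-K) = 255 × 0.49 × 0.74 = 92.463 → 92
G = 255 × (1-M) × (1-K) = 255 × 0.97 × 0.74 = 183.039 → 183
B = 255 × (1-Y) × (1-K) = 255 × 1.00 × 0.74 = 188.7 → 189
= RGB(92, 183, 189)


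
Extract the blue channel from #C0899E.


Color: #C0899E
R = C0 = 192
G = 89 = 137
B = 9E = 158
Blue = 158


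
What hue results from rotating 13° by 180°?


New hue = (H + rotation) mod 360
New hue = (13 + 180) mod 360
= 193 mod 360
= 193°


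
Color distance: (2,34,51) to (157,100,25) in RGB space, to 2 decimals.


d = √[(R₁-R₂)² + (G₁-G₂)² + (B₁-B₂)²]
d = √[(2-157)² + (34-100)² + (51-25)²]
d = √[24025 + 4356 + 676]
d = √29057
d ≈ 170.46


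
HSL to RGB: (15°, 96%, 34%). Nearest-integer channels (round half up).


H=15°, S=0.96, L=0.34
C = (1-|2L-1|)×S = (1-|-0.32|)×0.96 = 0.6528
H' = H/60 = 15/60 ≈ 0.2500; X = C×(1-|H' mod 2 - 1|) = 0.1632
m = L - C/2 = 0.34 - 0.3264 = 0.0136
Sector ⌊H'⌋ = 0 → (R',G',B') = (0.6528, 0.1632, 0.0)
RGB = ((R'+m)×255, (G'+m)×255, (B'+m)×255) = (169.932, 45.084, 3.468)
Round half up → RGB(170, 45, 3)


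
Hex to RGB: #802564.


80 → 128 (R)
25 → 37 (G)
64 → 100 (B)
= RGB(128, 37, 100)


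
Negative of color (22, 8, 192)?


Invert: (255-R, 255-G, 255-B)
R: 255-22 = 233
G: 255-8 = 247
B: 255-192 = 63
= RGB(233, 247, 63)


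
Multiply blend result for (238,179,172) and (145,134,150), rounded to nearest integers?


Multiply: C = A×B/255, rounded to nearest integer
R: 238×145/255 = 34510/255 ≈ 135.333 → 135
G: 179×134/255 = 23986/255 ≈ 94.063 → 94
B: 172×150/255 = 25800/255 ≈ 101.176 → 101
= RGB(135, 94, 101)


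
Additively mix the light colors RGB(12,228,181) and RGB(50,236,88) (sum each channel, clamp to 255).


Additive: each channel = min(255, C₁+C₂)
R: 12+50 = 62 → 62
G: 228+236 = 464 → 255
B: 181+88 = 269 → 255
= RGB(62, 255, 255)


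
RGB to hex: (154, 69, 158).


R = 154 → 9A (hex)
G = 69 → 45 (hex)
B = 158 → 9E (hex)
Hex = #9A459E


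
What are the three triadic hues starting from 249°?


Triadic: equally spaced at 120° intervals
H1 = 249°
H2 = (249 + 120) mod 360 = 9°
H3 = (249 + 240) mod 360 = 129°
Triadic = 249°, 9°, 129°


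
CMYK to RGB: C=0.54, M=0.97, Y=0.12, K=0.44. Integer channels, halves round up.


R = 255 × (1-C) × (1-K) = 255 × 0.46 × 0.56 = 65.688 → 66
G = 255 × (1-M) × (1-K) = 255 × 0.03 × 0.56 = 4.284 → 4
B = 255 × (1-Y) × (1-K) = 255 × 0.88 × 0.56 = 125.664 → 126
= RGB(66, 4, 126)


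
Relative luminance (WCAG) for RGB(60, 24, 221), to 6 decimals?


Linearize each channel (sRGB transfer function): c = v/255; c_lin = c/12.92 if c ≤ 0.04045, else ((c+0.055)/1.055)^2.4
  R: 60/255 ≈ 0.235294 > 0.04045 → ((0.235294+0.055)/1.055)^2.4 ≈ 0.045186
  G: 24/255 ≈ 0.094118 > 0.04045 → ((0.094118+0.055)/1.055)^2.4 ≈ 0.009134
  B: 221/255 ≈ 0.866667 > 0.04045 → ((0.866667+0.055)/1.055)^2.4 ≈ 0.723055
R_lin = 0.045186, G_lin = 0.009134, B_lin = 0.723055
L = 0.2126×R + 0.7152×G + 0.0722×B
L = 0.2126×0.045186 + 0.7152×0.009134 + 0.0722×0.723055
L ≈ 0.068344


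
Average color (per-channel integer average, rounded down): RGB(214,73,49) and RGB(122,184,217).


Midpoint: each channel = ⌊(C₁+C₂)/2⌋
R: ⌊(214+122)/2⌋ = 168
G: ⌊(73+184)/2⌋ = 128
B: ⌊(49+217)/2⌋ = 133
= RGB(168, 128, 133)


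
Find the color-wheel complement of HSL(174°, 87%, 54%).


Complement = opposite side of color wheel = hue + 180°
H' = (174 + 180) mod 360 = 354°
S and L unchanged.
= HSL(354°, 87%, 54%)


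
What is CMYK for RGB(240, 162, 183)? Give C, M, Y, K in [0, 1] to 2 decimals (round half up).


R'=240/255≈0.9412, G'=162/255≈0.6353, B'=183/255≈0.7176
K = 1 - max(R',G',B') = 1 - 240/255 = 15/255 = 0.05882… → 0.06
(1-R'-K)/(1-K) simplifies to (max-R)/max with max = 240:
C = (240-240)/240 = 0/240 = 0 → 0.00
M = (240-162)/240 = 78/240 = 0.325 → 0.33
Y = (240-183)/240 = 57/240 = 0.2375 → 0.24
= CMYK(0.00, 0.33, 0.24, 0.06)


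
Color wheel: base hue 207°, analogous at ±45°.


Base hue: 207°
Left analog: (207 - 45) mod 360 = 162°
Right analog: (207 + 45) mod 360 = 252°
Analogous hues = 162° and 252°


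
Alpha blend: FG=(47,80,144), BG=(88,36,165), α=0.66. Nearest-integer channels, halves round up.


C = α×F + (1-α)×B, with 1-α = 0.34
R: 0.66×47 + 0.34×88 = 31.02 + 29.92 = 60.94 → 61
G: 0.66×80 + 0.34×36 = 52.80 + 12.24 = 65.04 → 65
B: 0.66×144 + 0.34×165 = 95.04 + 56.10 = 151.14 → 151
= RGB(61, 65, 151)


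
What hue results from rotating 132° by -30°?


New hue = (H + rotation) mod 360
New hue = (132 -30) mod 360
= 102 mod 360
= 102°


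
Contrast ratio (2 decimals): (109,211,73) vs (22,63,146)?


Linearize each sRGB channel c=v/255: c/12.92 if c ≤ 0.04045 else ((c+0.055)/1.055)^2.4
L = 0.2126×R_lin + 0.7152×G_lin + 0.0722×B_lin
Color 1 (109,211,73):
  R=109: 109/255≈0.4275 > 0.04045 → ((0.4275+0.055)/1.055)^2.4 ≈ 0.15293
  G=211: 211/255≈0.8275 > 0.04045 → ((0.8275+0.055)/1.055)^2.4 ≈ 0.65141
  B=73: 73/255≈0.2863 > 0.04045 → ((0.2863+0.055)/1.055)^2.4 ≈ 0.06663
  L1 = 0.2126×0.15293 + 0.7152×0.65141 + 0.0722×0.06663 ≈ 0.50321
Color 2 (22,63,146):
  R=22: 22/255≈0.0863 > 0.04045 → ((0.0863+0.055)/1.055)^2.4 ≈ 0.00802
  G=63: 63/255≈0.2471 > 0.04045 → ((0.2471+0.055)/1.055)^2.4 ≈ 0.04971
  B=146: 146/255≈0.5725 > 0.04045 → ((0.5725+0.055)/1.055)^2.4 ≈ 0.28744
  L2 = 0.2126×0.00802 + 0.7152×0.04971 + 0.0722×0.28744 ≈ 0.05801
Lighter = 0.50321, Darker = 0.05801
Ratio = (L_lighter + 0.05) / (L_darker + 0.05)
Ratio = (0.50321 + 0.05) / (0.05801 + 0.05) = 0.55321 / 0.10801 ≈ 5.1219
Ratio ≈ 5.12:1


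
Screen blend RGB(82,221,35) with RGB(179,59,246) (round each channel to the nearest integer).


Screen: C = 255 - (255-A)×(255-B)/255, rounded to nearest integer
R: 255 - (255-82)×(255-179)/255 = 255 - 13148/255 ≈ 255 - 51.561 = 203.439 → 203
G: 255 - (255-221)×(255-59)/255 = 255 - 6664/255 ≈ 255 - 26.133 = 228.867 → 229
B: 255 - (255-35)×(255-246)/255 = 255 - 1980/255 ≈ 255 - 7.765 = 247.235 → 247
= RGB(203, 229, 247)


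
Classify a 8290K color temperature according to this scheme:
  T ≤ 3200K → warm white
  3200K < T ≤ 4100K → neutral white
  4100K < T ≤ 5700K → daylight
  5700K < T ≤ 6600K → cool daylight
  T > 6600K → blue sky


Temperature: 8290K
8290K > 6600K → blue sky
Classification: blue sky


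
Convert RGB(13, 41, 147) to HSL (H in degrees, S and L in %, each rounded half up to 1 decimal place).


Normalize: R'=13/255≈0.0510, G'=41/255≈0.1608, B'=147/255≈0.5765
Max=147/255, Min=13/255, Δ=Max-Min=134/255
L = (Max+Min)/2 = (147+13)/510 = 160/510 = 0.31372… → L = 31.4%
L ≤ 0.5 → S = Δ/(Max+Min) = 134/(147+13) = 134/160 = 0.8375 → S = 83.8%
(the 1/255 factors cancel in S and H, so raw channel differences can be used)
Max is B' → H = 60 × ((R-G)/Δ + 4) = 60 × ((13-41)/134 + 4)
  -28/134 + 4 = -0.2089… + 4 = 3.7910…
  H = 60 × 3.7910… = 227.462…° → H = 227.5°
= HSL(227.5°, 83.8%, 31.4%)


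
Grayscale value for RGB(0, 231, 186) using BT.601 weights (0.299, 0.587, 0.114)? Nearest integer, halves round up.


Gray = 0.299×R + 0.587×G + 0.114×B
Gray = 0.299×0 + 0.587×231 + 0.114×186
Gray = 0.000 + 135.597 + 21.204
Gray = 156.801 → round half up → 157
Gray = 157


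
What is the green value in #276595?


Color: #276595
R = 27 = 39
G = 65 = 101
B = 95 = 149
Green = 101


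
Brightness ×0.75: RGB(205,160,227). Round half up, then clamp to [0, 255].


Multiply each channel by 0.75, round half up, clamp to [0, 255]
R: 205×0.75 = 153.75 → round → 154
G: 160×0.75 = 120
B: 227×0.75 = 170.25 → round → 170
= RGB(154, 120, 170)


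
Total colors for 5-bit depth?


Colors = 2^bits = 2^5
= 32 colors


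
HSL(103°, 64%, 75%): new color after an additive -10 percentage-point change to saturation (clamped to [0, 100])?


Original S = 64%
Adjustment = -10 percentage points
New S = 64 + (-10) = 54
Clamp to [0, 100] → 54
= HSL(103°, 54%, 75%)


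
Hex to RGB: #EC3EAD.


EC → 236 (R)
3E → 62 (G)
AD → 173 (B)
= RGB(236, 62, 173)


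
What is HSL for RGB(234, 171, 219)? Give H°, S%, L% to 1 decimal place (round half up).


Normalize: R'=234/255≈0.9176, G'=171/255≈0.6706, B'=219/255≈0.8588
Max=234/255, Min=171/255, Δ=Max-Min=63/255
L = (Max+Min)/2 = (234+171)/510 = 405/510 = 0.79411… → L = 79.4%
L > 0.5 → S = Δ/(2-Max-Min) = 63/(510-234-171) = 63/105 = 0.6 → S = 60.0%
(the 1/255 factors cancel in S and H, so raw channel differences can be used)
Max is R' → H = 60 × (((G-B)/Δ) mod 6) = 60 × (((171-219)/63) mod 6)
  (-48)/63 = -0.7619…; negative, so add 6 → 5.2380…
  H = 60 × 5.2380… = 314.285…° → H = 314.3°
= HSL(314.3°, 60.0%, 79.4%)


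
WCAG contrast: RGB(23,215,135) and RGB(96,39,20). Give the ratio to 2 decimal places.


Linearize each sRGB channel c=v/255: c/12.92 if c ≤ 0.04045 else ((c+0.055)/1.055)^2.4
L = 0.2126×R_lin + 0.7152×G_lin + 0.0722×B_lin
Color 1 (23,215,135):
  R=23: 23/255≈0.0902 > 0.04045 → ((0.0902+0.055)/1.055)^2.4 ≈ 0.00857
  G=215: 215/255≈0.8431 > 0.04045 → ((0.8431+0.055)/1.055)^2.4 ≈ 0.67954
  B=135: 135/255≈0.5294 > 0.04045 → ((0.5294+0.055)/1.055)^2.4 ≈ 0.24228
  L1 = 0.2126×0.00857 + 0.7152×0.67954 + 0.0722×0.24228 ≈ 0.50532
Color 2 (96,39,20):
  R=96: 96/255≈0.3765 > 0.04045 → ((0.3765+0.055)/1.055)^2.4 ≈ 0.11697
  G=39: 39/255≈0.1529 > 0.04045 → ((0.1529+0.055)/1.055)^2.4 ≈ 0.02029
  B=20: 20/255≈0.0784 > 0.04045 → ((0.0784+0.055)/1.055)^2.4 ≈ 0.00700
  L2 = 0.2126×0.11697 + 0.7152×0.02029 + 0.0722×0.00700 ≈ 0.03988
Lighter = 0.50532, Darker = 0.03988
Ratio = (L_lighter + 0.05) / (L_darker + 0.05)
Ratio = (0.50532 + 0.05) / (0.03988 + 0.05) = 0.55532 / 0.08988 ≈ 6.1783
Ratio ≈ 6.18:1


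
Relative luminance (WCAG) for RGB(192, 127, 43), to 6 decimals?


Linearize each channel (sRGB transfer function): c = v/255; c_lin = c/12.92 if c ≤ 0.04045, else ((c+0.055)/1.055)^2.4
  R: 192/255 ≈ 0.752941 > 0.04045 → ((0.752941+0.055)/1.055)^2.4 ≈ 0.527115
  G: 127/255 ≈ 0.498039 > 0.04045 → ((0.498039+0.055)/1.055)^2.4 ≈ 0.212231
  B: 43/255 ≈ 0.168627 > 0.04045 → ((0.168627+0.055)/1.055)^2.4 ≈ 0.024158
R_lin = 0.527115, G_lin = 0.212231, B_lin = 0.024158
L = 0.2126×R + 0.7152×G + 0.0722×B
L = 0.2126×0.527115 + 0.7152×0.212231 + 0.0722×0.024158
L ≈ 0.265596


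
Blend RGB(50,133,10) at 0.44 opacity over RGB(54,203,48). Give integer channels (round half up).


C = α×F + (1-α)×B, with 1-α = 0.56
R: 0.44×50 + 0.56×54 = 22.00 + 30.24 = 52.24 → 52
G: 0.44×133 + 0.56×203 = 58.52 + 113.68 = 172.20 → 172
B: 0.44×10 + 0.56×48 = 4.40 + 26.88 = 31.28 → 31
= RGB(52, 172, 31)


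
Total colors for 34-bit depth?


Colors = 2^bits = 2^34
= 17,179,869,184 colors


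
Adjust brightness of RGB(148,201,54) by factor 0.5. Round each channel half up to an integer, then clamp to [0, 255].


Multiply each channel by 0.5, round half up, clamp to [0, 255]
R: 148×0.5 = 74
G: 201×0.5 = 100.5 → round → 101
B: 54×0.5 = 27
= RGB(74, 101, 27)


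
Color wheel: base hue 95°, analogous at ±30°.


Base hue: 95°
Left analog: (95 - 30) mod 360 = 65°
Right analog: (95 + 30) mod 360 = 125°
Analogous hues = 65° and 125°


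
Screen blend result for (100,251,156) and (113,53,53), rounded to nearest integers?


Screen: C = 255 - (255-A)×(255-B)/255, rounded to nearest integer
R: 255 - (255-100)×(255-113)/255 = 255 - 22010/255 ≈ 255 - 86.314 = 168.686 → 169
G: 255 - (255-251)×(255-53)/255 = 255 - 808/255 ≈ 255 - 3.169 = 251.831 → 252
B: 255 - (255-156)×(255-53)/255 = 255 - 19998/255 ≈ 255 - 78.424 = 176.576 → 177
= RGB(169, 252, 177)


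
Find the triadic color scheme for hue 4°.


Triadic: equally spaced at 120° intervals
H1 = 4°
H2 = (4 + 120) mod 360 = 124°
H3 = (4 + 240) mod 360 = 244°
Triadic = 4°, 124°, 244°


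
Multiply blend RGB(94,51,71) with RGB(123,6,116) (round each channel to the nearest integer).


Multiply: C = A×B/255, rounded to nearest integer
R: 94×123/255 = 11562/255 ≈ 45.341 → 45
G: 51×6/255 = 306/255 ≈ 1.200 → 1
B: 71×116/255 = 8236/255 ≈ 32.298 → 32
= RGB(45, 1, 32)


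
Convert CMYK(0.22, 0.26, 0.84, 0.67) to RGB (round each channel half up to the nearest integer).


R = 255 × (1-C) × (1-K) = 255 × 0.78 × 0.33 = 65.637 → 66
G = 255 × (1-M) × (1-K) = 255 × 0.74 × 0.33 = 62.271 → 62
B = 255 × (1-Y) × (1-K) = 255 × 0.16 × 0.33 = 13.464 → 13
= RGB(66, 62, 13)


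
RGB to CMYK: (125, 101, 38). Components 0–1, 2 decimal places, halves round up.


R'=125/255≈0.4902, G'=101/255≈0.3961, B'=38/255≈0.1490
K = 1 - max(R',G',B') = 1 - 125/255 = 130/255 = 0.50980… → 0.51
(1-R'-K)/(1-K) simplifies to (max-R)/max with max = 125:
C = (125-125)/125 = 0/125 = 0 → 0.00
M = (125-101)/125 = 24/125 = 0.192 → 0.19
Y = (125-38)/125 = 87/125 = 0.696 → 0.70
= CMYK(0.00, 0.19, 0.70, 0.51)


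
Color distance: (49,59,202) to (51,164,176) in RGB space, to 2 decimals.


d = √[(R₁-R₂)² + (G₁-G₂)² + (B₁-B₂)²]
d = √[(49-51)² + (59-164)² + (202-176)²]
d = √[4 + 11025 + 676]
d = √11705
d ≈ 108.19


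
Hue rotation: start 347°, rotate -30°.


New hue = (H + rotation) mod 360
New hue = (347 -30) mod 360
= 317 mod 360
= 317°


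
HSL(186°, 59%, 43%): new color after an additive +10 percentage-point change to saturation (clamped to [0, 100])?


Original S = 59%
Adjustment = +10 percentage points
New S = 59 + (10) = 69
Clamp to [0, 100] → 69
= HSL(186°, 69%, 43%)


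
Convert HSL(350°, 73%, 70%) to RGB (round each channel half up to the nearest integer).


H=350°, S=0.73, L=0.70
C = (1-|2L-1|)×S = (1-|0.40|)×0.73 = 0.438
H' = H/60 = 350/60 ≈ 5.8333; X = C×(1-|H' mod 2 - 1|) = 0.073
m = L - C/2 = 0.70 - 0.219 = 0.481
Sector ⌊H'⌋ = 5 → (R',G',B') = (0.438, 0.0, 0.073)
RGB = ((R'+m)×255, (G'+m)×255, (B'+m)×255) = (234.345, 122.655, 141.27)
Round half up → RGB(234, 123, 141)


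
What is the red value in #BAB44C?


Color: #BAB44C
R = BA = 186
G = B4 = 180
B = 4C = 76
Red = 186


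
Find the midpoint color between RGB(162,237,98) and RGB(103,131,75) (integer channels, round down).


Midpoint: each channel = ⌊(C₁+C₂)/2⌋
R: ⌊(162+103)/2⌋ = 132
G: ⌊(237+131)/2⌋ = 184
B: ⌊(98+75)/2⌋ = 86
= RGB(132, 184, 86)


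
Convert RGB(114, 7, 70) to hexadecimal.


R = 114 → 72 (hex)
G = 7 → 07 (hex)
B = 70 → 46 (hex)
Hex = #720746


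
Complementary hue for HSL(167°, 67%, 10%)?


Complement = opposite side of color wheel = hue + 180°
H' = (167 + 180) mod 360 = 347°
S and L unchanged.
= HSL(347°, 67%, 10%)


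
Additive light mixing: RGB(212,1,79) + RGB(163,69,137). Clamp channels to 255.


Additive: each channel = min(255, C₁+C₂)
R: 212+163 = 375 → 255
G: 1+69 = 70 → 70
B: 79+137 = 216 → 216
= RGB(255, 70, 216)


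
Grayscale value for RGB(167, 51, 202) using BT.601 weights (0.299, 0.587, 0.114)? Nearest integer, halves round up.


Gray = 0.299×R + 0.587×G + 0.114×B
Gray = 0.299×167 + 0.587×51 + 0.114×202
Gray = 49.933 + 29.937 + 23.028
Gray = 102.898 → round half up → 103
Gray = 103


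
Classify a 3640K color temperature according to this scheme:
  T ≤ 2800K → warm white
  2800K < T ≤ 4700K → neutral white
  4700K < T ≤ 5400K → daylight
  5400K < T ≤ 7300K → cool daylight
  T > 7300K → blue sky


Temperature: 3640K
2800K < 3640K ≤ 4700K → neutral white
Classification: neutral white


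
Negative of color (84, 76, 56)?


Invert: (255-R, 255-G, 255-B)
R: 255-84 = 171
G: 255-76 = 179
B: 255-56 = 199
= RGB(171, 179, 199)


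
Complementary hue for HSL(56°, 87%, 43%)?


Complement = opposite side of color wheel = hue + 180°
H' = (56 + 180) mod 360 = 236°
S and L unchanged.
= HSL(236°, 87%, 43%)


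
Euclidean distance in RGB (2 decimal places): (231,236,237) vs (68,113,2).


d = √[(R₁-R₂)² + (G₁-G₂)² + (B₁-B₂)²]
d = √[(231-68)² + (236-113)² + (237-2)²]
d = √[26569 + 15129 + 55225]
d = √96923
d ≈ 311.32


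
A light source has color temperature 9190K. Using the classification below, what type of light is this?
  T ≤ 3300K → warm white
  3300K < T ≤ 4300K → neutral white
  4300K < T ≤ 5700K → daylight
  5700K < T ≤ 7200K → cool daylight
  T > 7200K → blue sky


Temperature: 9190K
9190K > 7200K → blue sky
Classification: blue sky


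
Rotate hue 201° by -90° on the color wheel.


New hue = (H + rotation) mod 360
New hue = (201 -90) mod 360
= 111 mod 360
= 111°


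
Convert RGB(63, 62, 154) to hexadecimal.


R = 63 → 3F (hex)
G = 62 → 3E (hex)
B = 154 → 9A (hex)
Hex = #3F3E9A


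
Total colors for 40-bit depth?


Colors = 2^bits = 2^40
= 1,099,511,627,776 colors


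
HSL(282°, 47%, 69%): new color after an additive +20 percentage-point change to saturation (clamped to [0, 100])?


Original S = 47%
Adjustment = +20 percentage points
New S = 47 + (20) = 67
Clamp to [0, 100] → 67
= HSL(282°, 67%, 69%)


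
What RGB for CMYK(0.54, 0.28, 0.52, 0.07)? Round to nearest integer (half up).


R = 255 × (1-C) × (1-K) = 255 × 0.46 × 0.93 = 109.089 → 109
G = 255 × (1-M) × (1-K) = 255 × 0.72 × 0.93 = 170.748 → 171
B = 255 × (1-Y) × (1-K) = 255 × 0.48 × 0.93 = 113.832 → 114
= RGB(109, 171, 114)


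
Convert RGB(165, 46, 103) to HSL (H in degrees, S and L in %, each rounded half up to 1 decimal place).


Normalize: R'=165/255≈0.6471, G'=46/255≈0.1804, B'=103/255≈0.4039
Max=165/255, Min=46/255, Δ=Max-Min=119/255
L = (Max+Min)/2 = (165+46)/510 = 211/510 = 0.41372… → L = 41.4%
L ≤ 0.5 → S = Δ/(Max+Min) = 119/(165+46) = 119/211 = 0.56398… → S = 56.4%
(the 1/255 factors cancel in S and H, so raw channel differences can be used)
Max is R' → H = 60 × (((G-B)/Δ) mod 6) = 60 × (((46-103)/119) mod 6)
  (-57)/119 = -0.4789…; negative, so add 6 → 5.5210…
  H = 60 × 5.5210… = 331.260…° → H = 331.3°
= HSL(331.3°, 56.4%, 41.4%)


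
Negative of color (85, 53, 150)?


Invert: (255-R, 255-G, 255-B)
R: 255-85 = 170
G: 255-53 = 202
B: 255-150 = 105
= RGB(170, 202, 105)


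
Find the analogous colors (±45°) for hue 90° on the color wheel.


Base hue: 90°
Left analog: (90 - 45) mod 360 = 45°
Right analog: (90 + 45) mod 360 = 135°
Analogous hues = 45° and 135°


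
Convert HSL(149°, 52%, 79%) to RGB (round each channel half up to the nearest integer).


H=149°, S=0.52, L=0.79
C = (1-|2L-1|)×S = (1-|0.58|)×0.52 = 0.2184
H' = H/60 = 149/60 ≈ 2.4833; X = C×(1-|H' mod 2 - 1|) = 0.10556
m = L - C/2 = 0.79 - 0.1092 = 0.6808
Sector ⌊H'⌋ = 2 → (R',G',B') = (0.0, 0.2184, 0.10556)
RGB = ((R'+m)×255, (G'+m)×255, (B'+m)×255) = (173.604, 229.296, 200.5218)
Round half up → RGB(174, 229, 201)


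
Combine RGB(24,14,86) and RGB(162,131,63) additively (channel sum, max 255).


Additive: each channel = min(255, C₁+C₂)
R: 24+162 = 186 → 186
G: 14+131 = 145 → 145
B: 86+63 = 149 → 149
= RGB(186, 145, 149)


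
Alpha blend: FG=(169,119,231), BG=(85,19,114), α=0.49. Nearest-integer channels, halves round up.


C = α×F + (1-α)×B, with 1-α = 0.51
R: 0.49×169 + 0.51×85 = 82.81 + 43.35 = 126.16 → 126
G: 0.49×119 + 0.51×19 = 58.31 + 9.69 = 68.00 → 68
B: 0.49×231 + 0.51×114 = 113.19 + 58.14 = 171.33 → 171
= RGB(126, 68, 171)


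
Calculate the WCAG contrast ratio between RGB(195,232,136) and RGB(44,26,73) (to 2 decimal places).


Linearize each sRGB channel c=v/255: c/12.92 if c ≤ 0.04045 else ((c+0.055)/1.055)^2.4
L = 0.2126×R_lin + 0.7152×G_lin + 0.0722×B_lin
Color 1 (195,232,136):
  R=195: 195/255≈0.7647 > 0.04045 → ((0.7647+0.055)/1.055)^2.4 ≈ 0.54572
  G=232: 232/255≈0.9098 > 0.04045 → ((0.9098+0.055)/1.055)^2.4 ≈ 0.80695
  B=136: 136/255≈0.5333 > 0.04045 → ((0.5333+0.055)/1.055)^2.4 ≈ 0.24620
  L1 = 0.2126×0.54572 + 0.7152×0.80695 + 0.0722×0.24620 ≈ 0.71093
Color 2 (44,26,73):
  R=44: 44/255≈0.1725 > 0.04045 → ((0.1725+0.055)/1.055)^2.4 ≈ 0.02519
  G=26: 26/255≈0.1020 > 0.04045 → ((0.1020+0.055)/1.055)^2.4 ≈ 0.01033
  B=73: 73/255≈0.2863 > 0.04045 → ((0.2863+0.055)/1.055)^2.4 ≈ 0.06663
  L2 = 0.2126×0.02519 + 0.7152×0.01033 + 0.0722×0.06663 ≈ 0.01755
Lighter = 0.71093, Darker = 0.01755
Ratio = (L_lighter + 0.05) / (L_darker + 0.05)
Ratio = (0.71093 + 0.05) / (0.01755 + 0.05) = 0.76093 / 0.06755 ≈ 11.2642
Ratio ≈ 11.26:1


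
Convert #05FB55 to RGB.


05 → 5 (R)
FB → 251 (G)
55 → 85 (B)
= RGB(5, 251, 85)


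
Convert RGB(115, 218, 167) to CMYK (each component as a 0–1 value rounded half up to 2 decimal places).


R'=115/255≈0.4510, G'=218/255≈0.8549, B'=167/255≈0.6549
K = 1 - max(R',G',B') = 1 - 218/255 = 37/255 = 0.14509… → 0.15
(1-R'-K)/(1-K) simplifies to (max-R)/max with max = 218:
C = (218-115)/218 = 103/218 = 0.47247… → 0.47
M = (218-218)/218 = 0/218 = 0 → 0.00
Y = (218-167)/218 = 51/218 = 0.23394… → 0.23
= CMYK(0.47, 0.00, 0.23, 0.15)


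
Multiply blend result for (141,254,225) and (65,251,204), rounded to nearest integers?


Multiply: C = A×B/255, rounded to nearest integer
R: 141×65/255 = 9165/255 ≈ 35.941 → 36
G: 254×251/255 = 63754/255 ≈ 250.016 → 250
B: 225×204/255 = 45900/255 ≈ 180.000 → 180
= RGB(36, 250, 180)


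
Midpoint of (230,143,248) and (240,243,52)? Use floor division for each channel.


Midpoint: each channel = ⌊(C₁+C₂)/2⌋
R: ⌊(230+240)/2⌋ = 235
G: ⌊(143+243)/2⌋ = 193
B: ⌊(248+52)/2⌋ = 150
= RGB(235, 193, 150)


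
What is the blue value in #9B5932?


Color: #9B5932
R = 9B = 155
G = 59 = 89
B = 32 = 50
Blue = 50


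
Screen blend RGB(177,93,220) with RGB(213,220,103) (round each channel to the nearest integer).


Screen: C = 255 - (255-A)×(255-B)/255, rounded to nearest integer
R: 255 - (255-177)×(255-213)/255 = 255 - 3276/255 ≈ 255 - 12.847 = 242.153 → 242
G: 255 - (255-93)×(255-220)/255 = 255 - 5670/255 ≈ 255 - 22.235 = 232.765 → 233
B: 255 - (255-220)×(255-103)/255 = 255 - 5320/255 ≈ 255 - 20.863 = 234.137 → 234
= RGB(242, 233, 234)


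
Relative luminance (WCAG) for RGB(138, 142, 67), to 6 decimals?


Linearize each channel (sRGB transfer function): c = v/255; c_lin = c/12.92 if c ≤ 0.04045, else ((c+0.055)/1.055)^2.4
  R: 138/255 ≈ 0.541176 > 0.04045 → ((0.541176+0.055)/1.055)^2.4 ≈ 0.254152
  G: 142/255 ≈ 0.556863 > 0.04045 → ((0.556863+0.055)/1.055)^2.4 ≈ 0.270498
  B: 67/255 ≈ 0.262745 > 0.04045 → ((0.262745+0.055)/1.055)^2.4 ≈ 0.056128
R_lin = 0.254152, G_lin = 0.270498, B_lin = 0.056128
L = 0.2126×R + 0.7152×G + 0.0722×B
L = 0.2126×0.254152 + 0.7152×0.270498 + 0.0722×0.056128
L ≈ 0.251545


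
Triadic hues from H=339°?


Triadic: equally spaced at 120° intervals
H1 = 339°
H2 = (339 + 120) mod 360 = 99°
H3 = (339 + 240) mod 360 = 219°
Triadic = 339°, 99°, 219°


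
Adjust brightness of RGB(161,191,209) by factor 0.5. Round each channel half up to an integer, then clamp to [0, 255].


Multiply each channel by 0.5, round half up, clamp to [0, 255]
R: 161×0.5 = 80.5 → round → 81
G: 191×0.5 = 95.5 → round → 96
B: 209×0.5 = 104.5 → round → 105
= RGB(81, 96, 105)


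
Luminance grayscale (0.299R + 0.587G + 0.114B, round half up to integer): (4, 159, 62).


Gray = 0.299×R + 0.587×G + 0.114×B
Gray = 0.299×4 + 0.587×159 + 0.114×62
Gray = 1.196 + 93.333 + 7.068
Gray = 101.597 → round half up → 102
Gray = 102


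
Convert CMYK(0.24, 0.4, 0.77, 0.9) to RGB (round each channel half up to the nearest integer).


R = 255 × (1-C) × (1-K) = 255 × 0.76 × 0.10 = 19.38 → 19
G = 255 × (1-M) × (1-K) = 255 × 0.60 × 0.10 = 15.3 → 15
B = 255 × (1-Y) × (1-K) = 255 × 0.23 × 0.10 = 5.865 → 6
= RGB(19, 15, 6)


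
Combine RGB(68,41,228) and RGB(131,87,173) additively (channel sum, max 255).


Additive: each channel = min(255, C₁+C₂)
R: 68+131 = 199 → 199
G: 41+87 = 128 → 128
B: 228+173 = 401 → 255
= RGB(199, 128, 255)


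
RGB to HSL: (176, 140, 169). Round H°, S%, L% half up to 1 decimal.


Normalize: R'=176/255≈0.6902, G'=140/255≈0.5490, B'=169/255≈0.6627
Max=176/255, Min=140/255, Δ=Max-Min=36/255
L = (Max+Min)/2 = (176+140)/510 = 316/510 = 0.61960… → L = 62.0%
L > 0.5 → S = Δ/(2-Max-Min) = 36/(510-176-140) = 36/194 = 0.18556… → S = 18.6%
(the 1/255 factors cancel in S and H, so raw channel differences can be used)
Max is R' → H = 60 × (((G-B)/Δ) mod 6) = 60 × (((140-169)/36) mod 6)
  (-29)/36 = -0.8055…; negative, so add 6 → 5.1944…
  H = 60 × 5.1944… = 311.666…° → H = 311.7°
= HSL(311.7°, 18.6%, 62.0%)


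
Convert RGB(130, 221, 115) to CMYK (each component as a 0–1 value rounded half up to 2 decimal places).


R'=130/255≈0.5098, G'=221/255≈0.8667, B'=115/255≈0.4510
K = 1 - max(R',G',B') = 1 - 221/255 = 34/255 = 0.13333… → 0.13
(1-R'-K)/(1-K) simplifies to (max-R)/max with max = 221:
C = (221-130)/221 = 91/221 = 0.41176… → 0.41
M = (221-221)/221 = 0/221 = 0 → 0.00
Y = (221-115)/221 = 106/221 = 0.47963… → 0.48
= CMYK(0.41, 0.00, 0.48, 0.13)


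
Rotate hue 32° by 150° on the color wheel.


New hue = (H + rotation) mod 360
New hue = (32 + 150) mod 360
= 182 mod 360
= 182°
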